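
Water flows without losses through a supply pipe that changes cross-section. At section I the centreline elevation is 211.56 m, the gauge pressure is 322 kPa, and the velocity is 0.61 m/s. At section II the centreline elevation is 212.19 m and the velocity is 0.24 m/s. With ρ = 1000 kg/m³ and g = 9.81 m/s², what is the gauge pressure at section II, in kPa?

P₂ ≈ 316 kPa

Pressure head at I: ψ₁ = P₁/(ρg) = 322×1000 / (1000 × 9.81) = 32.82 m.
Velocity heads: v₁²/2g = 0.61²/19.62 = 0.019 m; v₂²/2g = 0.24²/19.62 = 0.003 m.
Total head H = z₁ + ψ₁ + v₁²/2g = 211.56 + 32.82 + 0.019 = 244.40 m.
ψ₂ = H − z₂ − v₂²/2g = 244.40 − 212.19 − 0.003 = 32.21 m.
P₂ = ρgψ₂ = 1000 × 9.81 × 32.21 ≈ 316 kPa.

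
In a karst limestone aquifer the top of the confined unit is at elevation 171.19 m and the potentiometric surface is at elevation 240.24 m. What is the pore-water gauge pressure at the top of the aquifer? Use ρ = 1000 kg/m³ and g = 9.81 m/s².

Pressure head at the aquifer top: ψ = h − z = 240.24 − 171.19 = 69.05 m.
P = ρgψ = 1000 × 9.81 × 69.05 = 677381 Pa ≈ 677 kPa.

P ≈ 677 kPa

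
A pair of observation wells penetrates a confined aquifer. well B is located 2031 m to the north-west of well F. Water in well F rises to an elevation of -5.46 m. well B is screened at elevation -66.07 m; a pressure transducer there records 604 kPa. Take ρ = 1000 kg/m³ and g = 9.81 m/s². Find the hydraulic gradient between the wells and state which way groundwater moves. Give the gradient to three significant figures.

Total head at well F: h = -5.46 m (water level in the piezometer is the total head).
Pressure head at well B: ψ = P/(ρg) = 604×1000 / (1000 × 9.81) = 61.57 m.
Total head at well B: h = z + ψ = -66.07 + 61.57 = -4.50 m.
Head difference: h(well F) − h(well B) = -5.46 − (-4.50) = -0.96 m.
Hydraulic gradient: i = |Δh| / L = 0.96 / 2031 = 0.000473.
Flow is from higher to lower head: from well B toward well F, i.e. toward the south-east.

i ≈ 0.000473; groundwater flows toward the south-east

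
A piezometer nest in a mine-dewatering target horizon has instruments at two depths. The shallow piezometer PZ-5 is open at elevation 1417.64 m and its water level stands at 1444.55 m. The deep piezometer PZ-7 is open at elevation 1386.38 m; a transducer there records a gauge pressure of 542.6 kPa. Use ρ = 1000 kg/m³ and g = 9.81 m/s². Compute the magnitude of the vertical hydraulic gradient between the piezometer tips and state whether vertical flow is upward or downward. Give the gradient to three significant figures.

|i_v| ≈ 0.0915; vertical flow is downward

Total head at PZ-5: h = 1444.55 m (water level in the standpipe).
Pressure head at PZ-7: ψ = P/(ρg) = 542.6×1000 / (1000 × 9.81) = 55.31 m.
Total head at PZ-7: h = z + ψ = 1386.38 + 55.31 = 1441.69 m.
Δh = h(PZ-5) − h(PZ-7) = 1444.55 − 1441.69 = 2.86 m.
Vertical separation Δz = 1417.64 − 1386.38 = 31.26 m.
|i_v| = |Δh| / Δz = 2.86 / 31.26 = 0.0915.
Head is higher in the shallow piezometer, so vertical flow is downward (recharge condition).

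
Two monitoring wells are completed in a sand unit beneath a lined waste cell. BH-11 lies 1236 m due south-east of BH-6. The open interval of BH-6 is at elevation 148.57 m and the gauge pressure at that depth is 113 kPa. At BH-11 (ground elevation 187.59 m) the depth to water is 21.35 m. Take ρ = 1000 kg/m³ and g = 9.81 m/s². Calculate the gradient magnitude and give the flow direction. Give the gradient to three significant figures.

Pressure head at BH-6: ψ = P/(ρg) = 113×1000 / (1000 × 9.81) = 11.52 m.
Total head at BH-6: h = z + ψ = 148.57 + 11.52 = 160.09 m.
Total head at BH-11: h = 187.59 − 21.35 = 166.24 m.
Head difference: h(BH-6) − h(BH-11) = 160.09 − 166.24 = -6.15 m.
Hydraulic gradient: i = |Δh| / L = 6.15 / 1236 = 0.00498.
Flow is from higher to lower head: from BH-11 toward BH-6, i.e. toward the north-west.

i ≈ 0.00498; groundwater flows toward the north-west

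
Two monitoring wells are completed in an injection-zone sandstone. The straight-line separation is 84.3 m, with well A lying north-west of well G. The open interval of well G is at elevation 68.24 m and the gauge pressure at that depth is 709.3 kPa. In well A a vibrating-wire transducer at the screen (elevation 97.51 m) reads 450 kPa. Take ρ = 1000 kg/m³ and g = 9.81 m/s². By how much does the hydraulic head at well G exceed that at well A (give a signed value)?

Pressure head at well G: ψ = P/(ρg) = 709.3×1000 / (1000 × 9.81) = 72.30 m.
Total head at well G: h = z + ψ = 68.24 + 72.30 = 140.54 m.
Pressure head at well A: ψ = P/(ρg) = 450×1000 / (1000 × 9.81) = 45.87 m.
Total head at well A: h = z + ψ = 97.51 + 45.87 = 143.38 m.
Head difference: h(well G) − h(well A) = 140.54 − 143.38 = -2.84 m.

Δh ≈ -2.84 m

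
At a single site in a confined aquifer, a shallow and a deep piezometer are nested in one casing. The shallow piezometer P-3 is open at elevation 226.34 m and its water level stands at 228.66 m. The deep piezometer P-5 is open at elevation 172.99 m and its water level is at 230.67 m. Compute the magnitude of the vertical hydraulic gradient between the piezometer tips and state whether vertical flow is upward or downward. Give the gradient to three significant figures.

Total head at P-3: h = 228.66 m (water level in the standpipe).
Total head at P-5: h = 230.67 m.
Δh = h(P-3) − h(P-5) = 228.66 − 230.67 = -2.01 m.
Vertical separation Δz = 226.34 − 172.99 = 53.35 m.
|i_v| = |Δh| / Δz = 2.01 / 53.35 = 0.0377.
Head is higher in the deep piezometer, so vertical flow is upward (discharge condition).

|i_v| ≈ 0.0377; vertical flow is upward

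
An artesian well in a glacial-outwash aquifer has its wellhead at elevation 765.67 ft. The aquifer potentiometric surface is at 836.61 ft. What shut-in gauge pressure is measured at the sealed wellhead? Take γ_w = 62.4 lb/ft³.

P ≈ 30.7 psi

Head above the cap: Δh = 836.61 − 765.67 = 70.94 ft.
P = γΔh/144 = 62.4 × 70.94 / 144 = 30.7 psi.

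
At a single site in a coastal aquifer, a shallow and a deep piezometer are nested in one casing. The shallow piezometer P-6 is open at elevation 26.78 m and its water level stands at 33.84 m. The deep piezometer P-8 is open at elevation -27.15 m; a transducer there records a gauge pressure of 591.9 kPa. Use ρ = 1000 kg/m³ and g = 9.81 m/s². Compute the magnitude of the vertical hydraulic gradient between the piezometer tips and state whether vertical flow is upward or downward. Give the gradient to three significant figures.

|i_v| ≈ 0.0121; vertical flow is downward

Total head at P-6: h = 33.84 m (water level in the standpipe).
Pressure head at P-8: ψ = P/(ρg) = 591.9×1000 / (1000 × 9.81) = 60.34 m.
Total head at P-8: h = z + ψ = -27.15 + 60.34 = 33.19 m.
Δh = h(P-6) − h(P-8) = 33.84 − 33.19 = 0.65 m.
Vertical separation Δz = 26.78 − (-27.15) = 53.93 m.
|i_v| = |Δh| / Δz = 0.65 / 53.93 = 0.0121.
Head is higher in the shallow piezometer, so vertical flow is downward (recharge condition).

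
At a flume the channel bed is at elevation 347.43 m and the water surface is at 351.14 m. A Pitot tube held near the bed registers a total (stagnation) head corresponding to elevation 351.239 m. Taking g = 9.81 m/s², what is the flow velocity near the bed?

v ≈ 1.39 m/s

Near the bed, under hydrostatic conditions, the piezometric head (z + ψ) equals the free-surface elevation, 351.14 m.
Velocity head = total − piezometric = 351.239 − 351.14 = 0.099 m.
v = √(2g·h_v) = √(2 × 9.81 × 0.099) = 1.39 m/s.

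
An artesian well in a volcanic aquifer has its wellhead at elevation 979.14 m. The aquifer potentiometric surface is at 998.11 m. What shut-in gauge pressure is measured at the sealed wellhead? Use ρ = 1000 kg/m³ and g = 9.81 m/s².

P ≈ 186 kPa

Head above the cap: Δh = 998.11 − 979.14 = 18.97 m.
P = ρgΔh = 1000 × 9.81 × 18.97 = 186096 Pa ≈ 186 kPa.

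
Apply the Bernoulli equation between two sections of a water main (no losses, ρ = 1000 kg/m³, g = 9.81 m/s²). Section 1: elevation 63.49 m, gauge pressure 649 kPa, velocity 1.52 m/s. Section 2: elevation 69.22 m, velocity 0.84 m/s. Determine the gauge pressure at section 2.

P₂ ≈ 594 kPa

Pressure head at 1: ψ₁ = P₁/(ρg) = 649×1000 / (1000 × 9.81) = 66.16 m.
Velocity heads: v₁²/2g = 1.52²/19.62 = 0.118 m; v₂²/2g = 0.84²/19.62 = 0.036 m.
Total head H = z₁ + ψ₁ + v₁²/2g = 63.49 + 66.16 + 0.118 = 129.77 m.
ψ₂ = H − z₂ − v₂²/2g = 129.77 − 69.22 − 0.036 = 60.51 m.
P₂ = ρgψ₂ = 1000 × 9.81 × 60.51 ≈ 594 kPa.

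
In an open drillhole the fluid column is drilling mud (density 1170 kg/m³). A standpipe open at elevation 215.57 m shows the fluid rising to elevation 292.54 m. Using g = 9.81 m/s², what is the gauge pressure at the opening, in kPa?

P ≈ 883 kPa

Pressure head ψ = h − z = 292.54 − 215.57 = 76.97 m.
P = ρgψ = 1170 × 9.81 × 76.97 = 883439 Pa ≈ 883 kPa.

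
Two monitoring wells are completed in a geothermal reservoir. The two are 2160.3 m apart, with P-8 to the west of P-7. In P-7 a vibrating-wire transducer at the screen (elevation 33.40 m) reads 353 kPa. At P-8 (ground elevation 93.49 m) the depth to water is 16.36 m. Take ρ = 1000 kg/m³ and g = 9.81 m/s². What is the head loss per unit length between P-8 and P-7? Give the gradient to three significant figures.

Pressure head at P-7: ψ = P/(ρg) = 353×1000 / (1000 × 9.81) = 35.98 m.
Total head at P-7: h = z + ψ = 33.40 + 35.98 = 69.38 m.
Total head at P-8: h = 93.49 − 16.36 = 77.13 m.
Head difference: h(P-7) − h(P-8) = 69.38 − 77.13 = -7.75 m.
Hydraulic gradient: i = |Δh| / L = 7.75 / 2160.3 = 0.00359.

i ≈ 0.00359 m/m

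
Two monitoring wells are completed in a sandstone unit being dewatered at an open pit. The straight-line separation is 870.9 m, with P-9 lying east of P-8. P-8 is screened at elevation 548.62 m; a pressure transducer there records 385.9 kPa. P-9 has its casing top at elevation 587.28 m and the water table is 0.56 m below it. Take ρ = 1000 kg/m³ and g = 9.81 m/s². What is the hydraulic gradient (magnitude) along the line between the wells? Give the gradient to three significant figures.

Pressure head at P-8: ψ = P/(ρg) = 385.9×1000 / (1000 × 9.81) = 39.34 m.
Total head at P-8: h = z + ψ = 548.62 + 39.34 = 587.96 m.
Total head at P-9: h = 587.28 − 0.56 = 586.72 m.
Head difference: h(P-8) − h(P-9) = 587.96 − 586.72 = 1.24 m.
Hydraulic gradient: i = |Δh| / L = 1.24 / 870.9 = 0.00142.

i ≈ 0.00142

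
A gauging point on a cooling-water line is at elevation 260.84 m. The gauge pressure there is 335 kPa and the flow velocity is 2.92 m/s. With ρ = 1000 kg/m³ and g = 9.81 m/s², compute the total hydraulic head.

Pressure head ψ = P/(ρg) = 335×1000 / (1000 × 9.81) = 34.15 m.
Velocity head = v²/(2g) = 2.92² / (2 × 9.81) = 0.435 m.
h = z + ψ + v²/(2g) = 260.84 + 34.15 + 0.435 = 295.42 m.

h ≈ 295.42 m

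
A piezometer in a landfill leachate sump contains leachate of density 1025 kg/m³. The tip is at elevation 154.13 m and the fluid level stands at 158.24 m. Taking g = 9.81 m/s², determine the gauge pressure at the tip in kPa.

P ≈ 41.3 kPa

Pressure head ψ = h − z = 158.24 − 154.13 = 4.11 m.
P = ρgψ = 1025 × 9.81 × 4.11 = 41327 Pa ≈ 41.3 kPa.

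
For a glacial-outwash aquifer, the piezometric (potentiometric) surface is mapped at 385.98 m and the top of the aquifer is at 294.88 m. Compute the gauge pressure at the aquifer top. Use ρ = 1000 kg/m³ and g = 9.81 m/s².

P ≈ 894 kPa

Pressure head at the aquifer top: ψ = h − z = 385.98 − 294.88 = 91.10 m.
P = ρgψ = 1000 × 9.81 × 91.10 = 893691 Pa ≈ 894 kPa.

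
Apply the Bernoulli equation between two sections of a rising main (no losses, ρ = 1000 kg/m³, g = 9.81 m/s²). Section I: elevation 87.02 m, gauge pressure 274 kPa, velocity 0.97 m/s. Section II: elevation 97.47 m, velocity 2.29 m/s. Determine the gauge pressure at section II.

Pressure head at I: ψ₁ = P₁/(ρg) = 274×1000 / (1000 × 9.81) = 27.93 m.
Velocity heads: v₁²/2g = 0.97²/19.62 = 0.048 m; v₂²/2g = 2.29²/19.62 = 0.267 m.
Total head H = z₁ + ψ₁ + v₁²/2g = 87.02 + 27.93 + 0.048 = 115.00 m.
ψ₂ = H − z₂ − v₂²/2g = 115.00 − 97.47 − 0.267 = 17.26 m.
P₂ = ρgψ₂ = 1000 × 9.81 × 17.26 ≈ 169 kPa.

P₂ ≈ 169 kPa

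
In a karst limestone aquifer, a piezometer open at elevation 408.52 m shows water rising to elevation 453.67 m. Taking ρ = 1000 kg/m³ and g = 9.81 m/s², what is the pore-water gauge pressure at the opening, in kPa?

Pressure head ψ = h − z = 453.67 − 408.52 = 45.15 m.
P = ρgψ = 1000 × 9.81 × 45.15 = 442922 Pa ≈ 443 kPa.

P ≈ 443 kPa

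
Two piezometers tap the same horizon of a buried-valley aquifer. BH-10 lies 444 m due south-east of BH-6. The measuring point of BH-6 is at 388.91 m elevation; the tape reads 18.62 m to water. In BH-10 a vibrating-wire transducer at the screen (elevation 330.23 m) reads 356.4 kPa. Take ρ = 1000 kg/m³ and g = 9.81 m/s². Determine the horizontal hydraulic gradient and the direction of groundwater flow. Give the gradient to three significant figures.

Total head at BH-6: h = 388.91 − 18.62 = 370.29 m.
Pressure head at BH-10: ψ = P/(ρg) = 356.4×1000 / (1000 × 9.81) = 36.33 m.
Total head at BH-10: h = z + ψ = 330.23 + 36.33 = 366.56 m.
Head difference: h(BH-6) − h(BH-10) = 370.29 − 366.56 = 3.73 m.
Hydraulic gradient: i = |Δh| / L = 3.73 / 444 = 0.00840.
Flow is from higher to lower head: from BH-6 toward BH-10, i.e. toward the south-east.

i ≈ 0.00840; groundwater flows toward the south-east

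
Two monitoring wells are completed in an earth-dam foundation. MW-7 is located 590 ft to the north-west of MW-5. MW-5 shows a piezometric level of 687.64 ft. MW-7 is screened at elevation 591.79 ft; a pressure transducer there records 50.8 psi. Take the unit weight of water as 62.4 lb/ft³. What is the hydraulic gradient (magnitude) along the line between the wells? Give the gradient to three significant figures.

i ≈ 0.0362

Total head at MW-5: h = 687.64 ft (water level in the piezometer is the total head).
Pressure head at MW-7: ψ = 144·P/γ = 144 × 50.8 / 62.4 = 117.23 ft.
Total head at MW-7: h = z + ψ = 591.79 + 117.23 = 709.02 ft.
Head difference: h(MW-5) − h(MW-7) = 687.64 − 709.02 = -21.38 ft.
Hydraulic gradient: i = |Δh| / L = 21.38 / 590 = 0.0362.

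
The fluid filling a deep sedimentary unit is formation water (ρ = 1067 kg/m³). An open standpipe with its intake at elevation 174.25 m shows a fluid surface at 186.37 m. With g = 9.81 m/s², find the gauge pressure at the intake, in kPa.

P ≈ 127 kPa

Pressure head ψ = h − z = 186.37 − 174.25 = 12.12 m.
P = ρgψ = 1067 × 9.81 × 12.12 = 126863 Pa ≈ 127 kPa.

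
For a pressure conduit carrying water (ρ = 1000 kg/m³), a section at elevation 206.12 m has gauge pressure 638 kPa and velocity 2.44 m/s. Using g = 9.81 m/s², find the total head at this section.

Pressure head ψ = P/(ρg) = 638×1000 / (1000 × 9.81) = 65.04 m.
Velocity head = v²/(2g) = 2.44² / (2 × 9.81) = 0.303 m.
h = z + ψ + v²/(2g) = 206.12 + 65.04 + 0.303 = 271.46 m.

h ≈ 271.46 m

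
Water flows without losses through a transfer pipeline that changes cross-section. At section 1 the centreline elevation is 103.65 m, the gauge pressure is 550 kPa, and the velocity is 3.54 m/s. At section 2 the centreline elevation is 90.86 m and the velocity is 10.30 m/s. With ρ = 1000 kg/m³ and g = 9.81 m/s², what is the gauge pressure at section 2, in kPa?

P₂ ≈ 629 kPa

Pressure head at 1: ψ₁ = P₁/(ρg) = 550×1000 / (1000 × 9.81) = 56.07 m.
Velocity heads: v₁²/2g = 3.54²/19.62 = 0.639 m; v₂²/2g = 10.30²/19.62 = 5.407 m.
Total head H = z₁ + ψ₁ + v₁²/2g = 103.65 + 56.07 + 0.639 = 160.36 m.
ψ₂ = H − z₂ − v₂²/2g = 160.36 − 90.86 − 5.407 = 64.09 m.
P₂ = ρgψ₂ = 1000 × 9.81 × 64.09 ≈ 629 kPa.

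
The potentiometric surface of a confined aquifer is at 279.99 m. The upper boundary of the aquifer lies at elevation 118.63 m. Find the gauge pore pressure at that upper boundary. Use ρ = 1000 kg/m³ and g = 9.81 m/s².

Pressure head at the aquifer top: ψ = h − z = 279.99 − 118.63 = 161.36 m.
P = ρgψ = 1000 × 9.81 × 161.36 = 1582942 Pa ≈ 1580 kPa.

P ≈ 1580 kPa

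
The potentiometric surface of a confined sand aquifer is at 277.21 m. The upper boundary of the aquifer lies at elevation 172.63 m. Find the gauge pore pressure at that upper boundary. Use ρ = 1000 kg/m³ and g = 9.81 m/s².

Pressure head at the aquifer top: ψ = h − z = 277.21 − 172.63 = 104.58 m.
P = ρgψ = 1000 × 9.81 × 104.58 = 1025930 Pa ≈ 1030 kPa.

P ≈ 1030 kPa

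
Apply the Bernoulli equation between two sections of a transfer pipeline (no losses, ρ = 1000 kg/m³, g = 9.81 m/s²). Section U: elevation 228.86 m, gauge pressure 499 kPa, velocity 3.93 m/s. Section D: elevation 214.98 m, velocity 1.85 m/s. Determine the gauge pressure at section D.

Pressure head at U: ψ₁ = P₁/(ρg) = 499×1000 / (1000 × 9.81) = 50.87 m.
Velocity heads: v₁²/2g = 3.93²/19.62 = 0.787 m; v₂²/2g = 1.85²/19.62 = 0.174 m.
Total head H = z₁ + ψ₁ + v₁²/2g = 228.86 + 50.87 + 0.787 = 280.52 m.
ψ₂ = H − z₂ − v₂²/2g = 280.52 − 214.98 − 0.174 = 65.37 m.
P₂ = ρgψ₂ = 1000 × 9.81 × 65.37 ≈ 641 kPa.

P₂ ≈ 641 kPa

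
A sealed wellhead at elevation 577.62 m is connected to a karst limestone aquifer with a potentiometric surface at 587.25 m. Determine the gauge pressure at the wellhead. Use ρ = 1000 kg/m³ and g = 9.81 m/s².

P ≈ 94.5 kPa

Head above the cap: Δh = 587.25 − 577.62 = 9.63 m.
P = ρgΔh = 1000 × 9.81 × 9.63 = 94470 Pa ≈ 94.5 kPa.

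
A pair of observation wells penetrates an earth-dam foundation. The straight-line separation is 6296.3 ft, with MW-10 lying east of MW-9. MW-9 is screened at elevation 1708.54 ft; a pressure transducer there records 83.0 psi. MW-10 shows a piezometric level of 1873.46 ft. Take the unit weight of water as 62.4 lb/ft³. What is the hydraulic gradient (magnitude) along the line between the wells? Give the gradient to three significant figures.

i ≈ 0.00423

Pressure head at MW-9: ψ = 144·P/γ = 144 × 83.0 / 62.4 = 191.54 ft.
Total head at MW-9: h = z + ψ = 1708.54 + 191.54 = 1900.08 ft.
Total head at MW-10: h = 1873.46 ft (water level in the piezometer is the total head).
Head difference: h(MW-9) − h(MW-10) = 1900.08 − 1873.46 = 26.62 ft.
Hydraulic gradient: i = |Δh| / L = 26.62 / 6296.3 = 0.00423.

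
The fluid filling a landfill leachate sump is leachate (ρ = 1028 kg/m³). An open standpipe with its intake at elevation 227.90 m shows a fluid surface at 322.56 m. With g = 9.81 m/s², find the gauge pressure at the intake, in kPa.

P ≈ 955 kPa

Pressure head ψ = h − z = 322.56 − 227.90 = 94.66 m.
P = ρgψ = 1028 × 9.81 × 94.66 = 954616 Pa ≈ 955 kPa.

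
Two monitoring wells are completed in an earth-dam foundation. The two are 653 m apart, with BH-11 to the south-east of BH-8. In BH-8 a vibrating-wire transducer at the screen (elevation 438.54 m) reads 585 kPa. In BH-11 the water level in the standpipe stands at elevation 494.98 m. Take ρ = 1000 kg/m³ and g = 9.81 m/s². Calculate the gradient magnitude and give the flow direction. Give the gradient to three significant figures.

i ≈ 0.00489; groundwater flows toward the south-east

Pressure head at BH-8: ψ = P/(ρg) = 585×1000 / (1000 × 9.81) = 59.63 m.
Total head at BH-8: h = z + ψ = 438.54 + 59.63 = 498.17 m.
Total head at BH-11: h = 494.98 m (water level in the piezometer is the total head).
Head difference: h(BH-8) − h(BH-11) = 498.17 − 494.98 = 3.19 m.
Hydraulic gradient: i = |Δh| / L = 3.19 / 653 = 0.00489.
Flow is from higher to lower head: from BH-8 toward BH-11, i.e. toward the south-east.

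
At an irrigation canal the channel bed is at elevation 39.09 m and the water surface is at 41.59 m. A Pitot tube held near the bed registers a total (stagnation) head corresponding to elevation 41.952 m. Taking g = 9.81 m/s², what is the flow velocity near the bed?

v ≈ 2.67 m/s

Near the bed, under hydrostatic conditions, the piezometric head (z + ψ) equals the free-surface elevation, 41.59 m.
Velocity head = total − piezometric = 41.952 − 41.59 = 0.362 m.
v = √(2g·h_v) = √(2 × 9.81 × 0.362) = 2.67 m/s.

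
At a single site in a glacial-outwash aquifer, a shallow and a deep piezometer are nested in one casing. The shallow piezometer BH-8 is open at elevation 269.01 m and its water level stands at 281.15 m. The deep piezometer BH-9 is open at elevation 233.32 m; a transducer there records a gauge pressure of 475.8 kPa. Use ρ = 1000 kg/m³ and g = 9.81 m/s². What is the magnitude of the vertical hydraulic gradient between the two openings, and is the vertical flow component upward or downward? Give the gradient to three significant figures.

Total head at BH-8: h = 281.15 m (water level in the standpipe).
Pressure head at BH-9: ψ = P/(ρg) = 475.8×1000 / (1000 × 9.81) = 48.50 m.
Total head at BH-9: h = z + ψ = 233.32 + 48.50 = 281.82 m.
Δh = h(BH-8) − h(BH-9) = 281.15 − 281.82 = -0.67 m.
Vertical separation Δz = 269.01 − 233.32 = 35.69 m.
|i_v| = |Δh| / Δz = 0.67 / 35.69 = 0.0188.
Head is higher in the deep piezometer, so vertical flow is upward (discharge condition).

|i_v| ≈ 0.0188; vertical flow is upward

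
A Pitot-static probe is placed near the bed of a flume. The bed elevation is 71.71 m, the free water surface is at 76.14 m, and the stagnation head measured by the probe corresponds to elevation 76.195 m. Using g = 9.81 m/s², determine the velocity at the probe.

Near the bed, under hydrostatic conditions, the piezometric head (z + ψ) equals the free-surface elevation, 76.14 m.
Velocity head = total − piezometric = 76.195 − 76.14 = 0.055 m.
v = √(2g·h_v) = √(2 × 9.81 × 0.055) = 1.04 m/s.

v ≈ 1.04 m/s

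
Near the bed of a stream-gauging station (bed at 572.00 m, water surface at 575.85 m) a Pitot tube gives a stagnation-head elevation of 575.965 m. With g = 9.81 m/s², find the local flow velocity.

v ≈ 1.50 m/s

Near the bed, under hydrostatic conditions, the piezometric head (z + ψ) equals the free-surface elevation, 575.85 m.
Velocity head = total − piezometric = 575.965 − 575.85 = 0.115 m.
v = √(2g·h_v) = √(2 × 9.81 × 0.115) = 1.50 m/s.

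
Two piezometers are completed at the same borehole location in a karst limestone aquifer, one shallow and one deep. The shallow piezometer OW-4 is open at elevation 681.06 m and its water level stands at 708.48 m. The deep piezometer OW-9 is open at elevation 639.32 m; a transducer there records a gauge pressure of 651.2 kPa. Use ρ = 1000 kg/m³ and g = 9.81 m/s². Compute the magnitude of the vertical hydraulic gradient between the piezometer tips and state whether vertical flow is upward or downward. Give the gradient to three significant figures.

|i_v| ≈ 0.0666; vertical flow is downward

Total head at OW-4: h = 708.48 m (water level in the standpipe).
Pressure head at OW-9: ψ = P/(ρg) = 651.2×1000 / (1000 × 9.81) = 66.38 m.
Total head at OW-9: h = z + ψ = 639.32 + 66.38 = 705.70 m.
Δh = h(OW-4) − h(OW-9) = 708.48 − 705.70 = 2.78 m.
Vertical separation Δz = 681.06 − 639.32 = 41.74 m.
|i_v| = |Δh| / Δz = 2.78 / 41.74 = 0.0666.
Head is higher in the shallow piezometer, so vertical flow is downward (recharge condition).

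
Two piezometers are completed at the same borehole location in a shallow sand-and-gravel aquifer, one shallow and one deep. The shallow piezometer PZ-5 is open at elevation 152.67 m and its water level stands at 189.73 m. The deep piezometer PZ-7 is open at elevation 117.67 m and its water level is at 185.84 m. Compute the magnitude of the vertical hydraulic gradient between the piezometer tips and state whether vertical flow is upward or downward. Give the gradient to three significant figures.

Total head at PZ-5: h = 189.73 m (water level in the standpipe).
Total head at PZ-7: h = 185.84 m.
Δh = h(PZ-5) − h(PZ-7) = 189.73 − 185.84 = 3.89 m.
Vertical separation Δz = 152.67 − 117.67 = 35.00 m.
|i_v| = |Δh| / Δz = 3.89 / 35.00 = 0.111.
Head is higher in the shallow piezometer, so vertical flow is downward (recharge condition).

|i_v| ≈ 0.111; vertical flow is downward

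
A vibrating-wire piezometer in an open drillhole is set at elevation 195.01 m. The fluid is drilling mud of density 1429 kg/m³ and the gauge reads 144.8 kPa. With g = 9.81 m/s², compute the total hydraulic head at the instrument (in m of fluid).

h ≈ 205.34 m

ψ = P/(ρg) = 144.8×1000 / (1429 × 9.81) = 10.33 m.
h = z + ψ = 195.01 + 10.33 = 205.34 m.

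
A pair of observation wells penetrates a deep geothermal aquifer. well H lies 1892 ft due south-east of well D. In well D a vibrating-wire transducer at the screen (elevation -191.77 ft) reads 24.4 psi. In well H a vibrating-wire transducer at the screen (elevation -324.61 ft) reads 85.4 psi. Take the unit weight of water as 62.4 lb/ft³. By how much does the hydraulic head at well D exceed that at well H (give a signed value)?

Δh ≈ -7.93 ft

Pressure head at well D: ψ = 144·P/γ = 144 × 24.4 / 62.4 = 56.31 ft.
Total head at well D: h = z + ψ = -191.77 + 56.31 = -135.46 ft.
Pressure head at well H: ψ = 144·P/γ = 144 × 85.4 / 62.4 = 197.08 ft.
Total head at well H: h = z + ψ = -324.61 + 197.08 = -127.53 ft.
Head difference: h(well D) − h(well H) = -135.46 − (-127.53) = -7.93 ft.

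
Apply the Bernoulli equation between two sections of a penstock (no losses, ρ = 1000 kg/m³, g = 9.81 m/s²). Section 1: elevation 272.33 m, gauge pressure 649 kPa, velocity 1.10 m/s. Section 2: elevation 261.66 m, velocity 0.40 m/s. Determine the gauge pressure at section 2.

Pressure head at 1: ψ₁ = P₁/(ρg) = 649×1000 / (1000 × 9.81) = 66.16 m.
Velocity heads: v₁²/2g = 1.10²/19.62 = 0.062 m; v₂²/2g = 0.40²/19.62 = 0.008 m.
Total head H = z₁ + ψ₁ + v₁²/2g = 272.33 + 66.16 + 0.062 = 338.55 m.
ψ₂ = H − z₂ − v₂²/2g = 338.55 − 261.66 − 0.008 = 76.88 m.
P₂ = ρgψ₂ = 1000 × 9.81 × 76.88 ≈ 754 kPa.

P₂ ≈ 754 kPa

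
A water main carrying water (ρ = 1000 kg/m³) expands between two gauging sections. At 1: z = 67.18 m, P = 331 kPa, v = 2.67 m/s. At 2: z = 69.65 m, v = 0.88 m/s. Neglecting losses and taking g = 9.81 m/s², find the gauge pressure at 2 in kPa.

Pressure head at 1: ψ₁ = P₁/(ρg) = 331×1000 / (1000 × 9.81) = 33.74 m.
Velocity heads: v₁²/2g = 2.67²/19.62 = 0.363 m; v₂²/2g = 0.88²/19.62 = 0.039 m.
Total head H = z₁ + ψ₁ + v₁²/2g = 67.18 + 33.74 + 0.363 = 101.28 m.
ψ₂ = H − z₂ − v₂²/2g = 101.28 − 69.65 − 0.039 = 31.59 m.
P₂ = ρgψ₂ = 1000 × 9.81 × 31.59 ≈ 310 kPa.

P₂ ≈ 310 kPa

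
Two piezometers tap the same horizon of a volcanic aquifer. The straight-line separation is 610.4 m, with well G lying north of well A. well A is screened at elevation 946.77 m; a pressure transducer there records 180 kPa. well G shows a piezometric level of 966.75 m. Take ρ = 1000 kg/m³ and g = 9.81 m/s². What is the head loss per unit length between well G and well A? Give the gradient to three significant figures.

Pressure head at well A: ψ = P/(ρg) = 180×1000 / (1000 × 9.81) = 18.35 m.
Total head at well A: h = z + ψ = 946.77 + 18.35 = 965.12 m.
Total head at well G: h = 966.75 m (water level in the piezometer is the total head).
Head difference: h(well A) − h(well G) = 965.12 − 966.75 = -1.63 m.
Hydraulic gradient: i = |Δh| / L = 1.63 / 610.4 = 0.00267.

i ≈ 0.00267 m/m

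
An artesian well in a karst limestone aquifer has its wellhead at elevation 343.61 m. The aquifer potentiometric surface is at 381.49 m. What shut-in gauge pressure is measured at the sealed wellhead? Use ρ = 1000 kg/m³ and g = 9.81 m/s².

Head above the cap: Δh = 381.49 − 343.61 = 37.88 m.
P = ρgΔh = 1000 × 9.81 × 37.88 = 371603 Pa ≈ 372 kPa.

P ≈ 372 kPa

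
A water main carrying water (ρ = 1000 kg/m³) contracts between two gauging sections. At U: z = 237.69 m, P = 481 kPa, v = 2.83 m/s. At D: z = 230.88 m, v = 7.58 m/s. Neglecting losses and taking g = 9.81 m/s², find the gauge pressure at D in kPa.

Pressure head at U: ψ₁ = P₁/(ρg) = 481×1000 / (1000 × 9.81) = 49.03 m.
Velocity heads: v₁²/2g = 2.83²/19.62 = 0.408 m; v₂²/2g = 7.58²/19.62 = 2.928 m.
Total head H = z₁ + ψ₁ + v₁²/2g = 237.69 + 49.03 + 0.408 = 287.13 m.
ψ₂ = H − z₂ − v₂²/2g = 287.13 − 230.88 − 2.928 = 53.32 m.
P₂ = ρgψ₂ = 1000 × 9.81 × 53.32 ≈ 523 kPa.

P₂ ≈ 523 kPa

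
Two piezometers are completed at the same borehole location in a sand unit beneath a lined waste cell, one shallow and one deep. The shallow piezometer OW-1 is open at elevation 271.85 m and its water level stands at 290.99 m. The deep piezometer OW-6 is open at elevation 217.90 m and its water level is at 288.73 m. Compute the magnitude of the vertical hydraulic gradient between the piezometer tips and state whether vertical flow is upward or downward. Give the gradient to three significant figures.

|i_v| ≈ 0.0419; vertical flow is downward

Total head at OW-1: h = 290.99 m (water level in the standpipe).
Total head at OW-6: h = 288.73 m.
Δh = h(OW-1) − h(OW-6) = 290.99 − 288.73 = 2.26 m.
Vertical separation Δz = 271.85 − 217.90 = 53.95 m.
|i_v| = |Δh| / Δz = 2.26 / 53.95 = 0.0419.
Head is higher in the shallow piezometer, so vertical flow is downward (recharge condition).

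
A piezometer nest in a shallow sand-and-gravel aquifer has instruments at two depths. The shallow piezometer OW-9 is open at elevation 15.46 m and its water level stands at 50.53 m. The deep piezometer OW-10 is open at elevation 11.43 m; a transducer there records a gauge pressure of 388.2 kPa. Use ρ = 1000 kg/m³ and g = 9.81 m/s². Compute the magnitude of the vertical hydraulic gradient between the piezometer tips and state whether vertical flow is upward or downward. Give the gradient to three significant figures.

|i_v| ≈ 0.117; vertical flow is upward

Total head at OW-9: h = 50.53 m (water level in the standpipe).
Pressure head at OW-10: ψ = P/(ρg) = 388.2×1000 / (1000 × 9.81) = 39.57 m.
Total head at OW-10: h = z + ψ = 11.43 + 39.57 = 51.00 m.
Δh = h(OW-9) − h(OW-10) = 50.53 − 51.00 = -0.47 m.
Vertical separation Δz = 15.46 − 11.43 = 4.03 m.
|i_v| = |Δh| / Δz = 0.47 / 4.03 = 0.117.
Head is higher in the deep piezometer, so vertical flow is upward (discharge condition).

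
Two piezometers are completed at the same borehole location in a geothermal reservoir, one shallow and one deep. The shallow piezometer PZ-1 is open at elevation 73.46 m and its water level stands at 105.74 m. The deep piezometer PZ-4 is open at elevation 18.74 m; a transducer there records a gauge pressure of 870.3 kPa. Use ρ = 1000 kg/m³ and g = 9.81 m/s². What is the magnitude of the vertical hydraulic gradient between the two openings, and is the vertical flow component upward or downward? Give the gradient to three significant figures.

Total head at PZ-1: h = 105.74 m (water level in the standpipe).
Pressure head at PZ-4: ψ = P/(ρg) = 870.3×1000 / (1000 × 9.81) = 88.72 m.
Total head at PZ-4: h = z + ψ = 18.74 + 88.72 = 107.46 m.
Δh = h(PZ-1) − h(PZ-4) = 105.74 − 107.46 = -1.72 m.
Vertical separation Δz = 73.46 − 18.74 = 54.72 m.
|i_v| = |Δh| / Δz = 1.72 / 54.72 = 0.0314.
Head is higher in the deep piezometer, so vertical flow is upward (discharge condition).

|i_v| ≈ 0.0314; vertical flow is upward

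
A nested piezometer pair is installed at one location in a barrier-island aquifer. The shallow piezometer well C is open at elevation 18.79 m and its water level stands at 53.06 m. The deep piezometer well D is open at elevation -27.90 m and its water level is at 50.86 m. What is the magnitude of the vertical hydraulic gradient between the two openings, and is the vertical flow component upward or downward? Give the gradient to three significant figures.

|i_v| ≈ 0.0471; vertical flow is downward

Total head at well C: h = 53.06 m (water level in the standpipe).
Total head at well D: h = 50.86 m.
Δh = h(well C) − h(well D) = 53.06 − 50.86 = 2.20 m.
Vertical separation Δz = 18.79 − (-27.90) = 46.69 m.
|i_v| = |Δh| / Δz = 2.20 / 46.69 = 0.0471.
Head is higher in the shallow piezometer, so vertical flow is downward (recharge condition).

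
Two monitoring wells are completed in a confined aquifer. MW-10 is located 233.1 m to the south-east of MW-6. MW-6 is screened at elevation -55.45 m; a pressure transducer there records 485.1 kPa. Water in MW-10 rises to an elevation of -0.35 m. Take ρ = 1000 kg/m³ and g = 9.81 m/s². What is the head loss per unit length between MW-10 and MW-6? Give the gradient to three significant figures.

Pressure head at MW-6: ψ = P/(ρg) = 485.1×1000 / (1000 × 9.81) = 49.45 m.
Total head at MW-6: h = z + ψ = -55.45 + 49.45 = -6.00 m.
Total head at MW-10: h = -0.35 m (water level in the piezometer is the total head).
Head difference: h(MW-6) − h(MW-10) = -6.00 − (-0.35) = -5.65 m.
Hydraulic gradient: i = |Δh| / L = 5.65 / 233.1 = 0.0242.

i ≈ 0.0242 m/m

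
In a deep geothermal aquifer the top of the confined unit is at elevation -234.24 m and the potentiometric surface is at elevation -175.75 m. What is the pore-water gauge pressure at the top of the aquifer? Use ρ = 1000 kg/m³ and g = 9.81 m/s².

P ≈ 574 kPa

Pressure head at the aquifer top: ψ = h − z = -175.75 − (-234.24) = 58.49 m.
P = ρgψ = 1000 × 9.81 × 58.49 = 573787 Pa ≈ 574 kPa.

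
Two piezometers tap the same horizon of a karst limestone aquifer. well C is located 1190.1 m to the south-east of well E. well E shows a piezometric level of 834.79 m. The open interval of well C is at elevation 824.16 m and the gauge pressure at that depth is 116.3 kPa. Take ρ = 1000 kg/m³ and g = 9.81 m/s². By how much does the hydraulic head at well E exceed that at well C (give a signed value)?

Δh ≈ -1.23 m

Total head at well E: h = 834.79 m (water level in the piezometer is the total head).
Pressure head at well C: ψ = P/(ρg) = 116.3×1000 / (1000 × 9.81) = 11.86 m.
Total head at well C: h = z + ψ = 824.16 + 11.86 = 836.02 m.
Head difference: h(well E) − h(well C) = 834.79 − 836.02 = -1.23 m.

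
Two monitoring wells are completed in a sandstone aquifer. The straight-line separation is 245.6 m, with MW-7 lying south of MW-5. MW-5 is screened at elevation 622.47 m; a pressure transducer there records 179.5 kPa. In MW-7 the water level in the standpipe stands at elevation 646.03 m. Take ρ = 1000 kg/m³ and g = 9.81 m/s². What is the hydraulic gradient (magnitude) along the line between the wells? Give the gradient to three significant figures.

Pressure head at MW-5: ψ = P/(ρg) = 179.5×1000 / (1000 × 9.81) = 18.30 m.
Total head at MW-5: h = z + ψ = 622.47 + 18.30 = 640.77 m.
Total head at MW-7: h = 646.03 m (water level in the piezometer is the total head).
Head difference: h(MW-5) − h(MW-7) = 640.77 − 646.03 = -5.26 m.
Hydraulic gradient: i = |Δh| / L = 5.26 / 245.6 = 0.0214.

i ≈ 0.0214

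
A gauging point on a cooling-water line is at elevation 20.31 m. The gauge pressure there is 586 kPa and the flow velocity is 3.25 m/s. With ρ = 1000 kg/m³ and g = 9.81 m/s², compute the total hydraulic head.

Pressure head ψ = P/(ρg) = 586×1000 / (1000 × 9.81) = 59.73 m.
Velocity head = v²/(2g) = 3.25² / (2 × 9.81) = 0.538 m.
h = z + ψ + v²/(2g) = 20.31 + 59.73 + 0.538 = 80.58 m.

h ≈ 80.58 m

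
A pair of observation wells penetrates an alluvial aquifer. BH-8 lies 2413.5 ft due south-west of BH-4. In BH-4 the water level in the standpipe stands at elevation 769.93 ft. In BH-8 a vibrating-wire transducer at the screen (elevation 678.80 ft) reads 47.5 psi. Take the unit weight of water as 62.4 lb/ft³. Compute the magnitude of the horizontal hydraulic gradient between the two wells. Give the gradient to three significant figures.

i ≈ 0.00766

Total head at BH-4: h = 769.93 ft (water level in the piezometer is the total head).
Pressure head at BH-8: ψ = 144·P/γ = 144 × 47.5 / 62.4 = 109.62 ft.
Total head at BH-8: h = z + ψ = 678.80 + 109.62 = 788.42 ft.
Head difference: h(BH-4) − h(BH-8) = 769.93 − 788.42 = -18.49 ft.
Hydraulic gradient: i = |Δh| / L = 18.49 / 2413.5 = 0.00766.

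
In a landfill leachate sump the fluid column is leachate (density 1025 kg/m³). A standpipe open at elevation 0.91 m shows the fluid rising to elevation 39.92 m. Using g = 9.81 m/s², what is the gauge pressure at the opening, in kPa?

Pressure head ψ = h − z = 39.92 − 0.91 = 39.01 m.
P = ρgψ = 1025 × 9.81 × 39.01 = 392255 Pa ≈ 392 kPa.

P ≈ 392 kPa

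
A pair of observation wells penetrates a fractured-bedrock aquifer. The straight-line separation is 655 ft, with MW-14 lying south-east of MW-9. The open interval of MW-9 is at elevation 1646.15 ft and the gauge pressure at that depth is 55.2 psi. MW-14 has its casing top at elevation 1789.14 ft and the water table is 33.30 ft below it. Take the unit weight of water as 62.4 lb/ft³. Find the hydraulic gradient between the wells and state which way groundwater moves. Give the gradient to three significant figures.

Pressure head at MW-9: ψ = 144·P/γ = 144 × 55.2 / 62.4 = 127.38 ft.
Total head at MW-9: h = z + ψ = 1646.15 + 127.38 = 1773.53 ft.
Total head at MW-14: h = 1789.14 − 33.30 = 1755.84 ft.
Head difference: h(MW-9) − h(MW-14) = 1773.53 − 1755.84 = 17.69 ft.
Hydraulic gradient: i = |Δh| / L = 17.69 / 655 = 0.0270.
Flow is from higher to lower head: from MW-9 toward MW-14, i.e. toward the south-east.

i ≈ 0.0270; groundwater flows toward the south-east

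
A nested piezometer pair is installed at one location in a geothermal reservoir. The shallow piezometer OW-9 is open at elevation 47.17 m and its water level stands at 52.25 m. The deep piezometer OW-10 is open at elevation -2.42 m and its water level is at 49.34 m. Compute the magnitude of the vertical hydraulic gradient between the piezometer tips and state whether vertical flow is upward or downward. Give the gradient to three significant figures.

Total head at OW-9: h = 52.25 m (water level in the standpipe).
Total head at OW-10: h = 49.34 m.
Δh = h(OW-9) − h(OW-10) = 52.25 − 49.34 = 2.91 m.
Vertical separation Δz = 47.17 − (-2.42) = 49.59 m.
|i_v| = |Δh| / Δz = 2.91 / 49.59 = 0.0587.
Head is higher in the shallow piezometer, so vertical flow is downward (recharge condition).

|i_v| ≈ 0.0587; vertical flow is downward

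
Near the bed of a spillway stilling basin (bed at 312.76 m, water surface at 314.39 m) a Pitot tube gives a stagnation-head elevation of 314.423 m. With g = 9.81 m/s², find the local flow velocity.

v ≈ 0.805 m/s

Near the bed, under hydrostatic conditions, the piezometric head (z + ψ) equals the free-surface elevation, 314.39 m.
Velocity head = total − piezometric = 314.423 − 314.39 = 0.033 m.
v = √(2g·h_v) = √(2 × 9.81 × 0.033) = 0.805 m/s.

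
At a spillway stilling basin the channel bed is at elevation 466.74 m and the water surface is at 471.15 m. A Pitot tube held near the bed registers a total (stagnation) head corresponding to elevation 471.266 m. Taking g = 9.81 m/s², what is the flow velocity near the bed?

Near the bed, under hydrostatic conditions, the piezometric head (z + ψ) equals the free-surface elevation, 471.15 m.
Velocity head = total − piezometric = 471.266 − 471.15 = 0.116 m.
v = √(2g·h_v) = √(2 × 9.81 × 0.116) = 1.51 m/s.

v ≈ 1.51 m/s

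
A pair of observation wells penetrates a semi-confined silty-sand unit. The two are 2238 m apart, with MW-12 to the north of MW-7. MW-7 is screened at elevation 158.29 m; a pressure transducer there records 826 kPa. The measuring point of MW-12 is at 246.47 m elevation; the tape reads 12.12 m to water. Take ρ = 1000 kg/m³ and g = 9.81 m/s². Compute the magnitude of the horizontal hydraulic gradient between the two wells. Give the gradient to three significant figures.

i ≈ 0.00364

Pressure head at MW-7: ψ = P/(ρg) = 826×1000 / (1000 × 9.81) = 84.20 m.
Total head at MW-7: h = z + ψ = 158.29 + 84.20 = 242.49 m.
Total head at MW-12: h = 246.47 − 12.12 = 234.35 m.
Head difference: h(MW-7) − h(MW-12) = 242.49 − 234.35 = 8.14 m.
Hydraulic gradient: i = |Δh| / L = 8.14 / 2238 = 0.00364.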